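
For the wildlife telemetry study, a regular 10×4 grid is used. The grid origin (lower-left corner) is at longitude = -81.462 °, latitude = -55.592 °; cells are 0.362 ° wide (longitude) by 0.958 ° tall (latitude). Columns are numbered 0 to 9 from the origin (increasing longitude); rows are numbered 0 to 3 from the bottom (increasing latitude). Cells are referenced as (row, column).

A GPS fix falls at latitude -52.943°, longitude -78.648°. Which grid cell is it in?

Column index: ⌊(-78.648 − -81.462) / 0.362⌋ = ⌊7.773⌋ = 7
Row offset from origin: ⌊(-52.943 − -55.592) / 0.958⌋ = ⌊2.765⌋ = 2 → row 2

(2, 7)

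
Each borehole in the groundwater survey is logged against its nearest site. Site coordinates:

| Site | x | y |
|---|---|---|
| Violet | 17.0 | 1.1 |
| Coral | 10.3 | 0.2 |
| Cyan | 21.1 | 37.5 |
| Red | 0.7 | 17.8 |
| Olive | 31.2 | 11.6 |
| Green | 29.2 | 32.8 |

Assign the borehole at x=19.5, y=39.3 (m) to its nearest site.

Squared distances to each site:
Violet: 1465.490; Coral: 1613.450; Cyan: 5.800; Red: 815.690; Olive: 904.180; Green: 136.340.
Minimum at Cyan.

Cyan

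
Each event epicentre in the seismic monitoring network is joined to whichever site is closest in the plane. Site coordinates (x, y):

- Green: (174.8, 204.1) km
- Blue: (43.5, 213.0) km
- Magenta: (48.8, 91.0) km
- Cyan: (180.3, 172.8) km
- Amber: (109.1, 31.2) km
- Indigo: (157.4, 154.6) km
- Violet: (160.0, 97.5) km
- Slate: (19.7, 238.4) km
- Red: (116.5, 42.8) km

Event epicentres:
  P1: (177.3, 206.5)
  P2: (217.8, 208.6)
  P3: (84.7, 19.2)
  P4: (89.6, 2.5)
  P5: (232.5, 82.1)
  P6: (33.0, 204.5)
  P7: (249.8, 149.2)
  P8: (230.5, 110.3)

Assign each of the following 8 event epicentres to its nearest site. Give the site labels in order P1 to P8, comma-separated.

Green, Green, Amber, Amber, Violet, Blue, Cyan, Violet

P1 → Green (d²=12.01)
P2 → Green (d²=1869.25)
P3 → Amber (d²=739.36)
P4 → Amber (d²=1203.94)
P5 → Violet (d²=5493.41)
P6 → Blue (d²=182.50)
P7 → Cyan (d²=5387.21)
P8 → Violet (d²=5134.09)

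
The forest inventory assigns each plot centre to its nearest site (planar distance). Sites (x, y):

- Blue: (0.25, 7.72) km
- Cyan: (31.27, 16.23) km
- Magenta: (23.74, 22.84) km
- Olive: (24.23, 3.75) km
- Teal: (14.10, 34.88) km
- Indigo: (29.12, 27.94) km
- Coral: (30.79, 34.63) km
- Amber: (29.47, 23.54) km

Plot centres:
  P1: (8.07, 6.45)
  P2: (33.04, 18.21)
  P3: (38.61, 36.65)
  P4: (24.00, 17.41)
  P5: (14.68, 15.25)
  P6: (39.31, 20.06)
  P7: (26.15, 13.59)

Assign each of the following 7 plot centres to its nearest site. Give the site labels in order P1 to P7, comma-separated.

P1 → Blue (d²=62.77)
P2 → Cyan (d²=7.05)
P3 → Coral (d²=65.23)
P4 → Magenta (d²=29.55)
P5 → Magenta (d²=139.69)
P6 → Cyan (d²=79.31)
P7 → Cyan (d²=33.18)

Blue, Cyan, Coral, Magenta, Magenta, Cyan, Cyan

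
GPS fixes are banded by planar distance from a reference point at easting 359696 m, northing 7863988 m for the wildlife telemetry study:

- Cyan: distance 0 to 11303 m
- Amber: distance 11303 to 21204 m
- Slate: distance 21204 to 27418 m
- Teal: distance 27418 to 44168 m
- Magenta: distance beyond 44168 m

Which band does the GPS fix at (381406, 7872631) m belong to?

Distance = √((381406−359696)² + (7872631−7863988)²) = √(471324100.000 + 74701449.000) = 23367.190 m.
21204 ≤ 23367.190 < 27418 → Slate.

Slate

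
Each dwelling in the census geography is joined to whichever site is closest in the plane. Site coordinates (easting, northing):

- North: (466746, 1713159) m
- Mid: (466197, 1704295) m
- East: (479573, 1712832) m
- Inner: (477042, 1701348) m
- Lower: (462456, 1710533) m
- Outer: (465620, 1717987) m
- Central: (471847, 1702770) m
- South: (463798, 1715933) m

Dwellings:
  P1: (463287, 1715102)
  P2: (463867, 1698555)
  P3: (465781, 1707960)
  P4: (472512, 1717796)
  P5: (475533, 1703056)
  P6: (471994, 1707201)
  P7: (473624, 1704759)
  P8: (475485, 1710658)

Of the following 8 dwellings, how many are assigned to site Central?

P1 → South
P2 → Mid
P3 → Mid
P4 → Outer
P5 → Inner
P6 → Central
P7 → Central
P8 → East
2 of the 8 go to Central.

2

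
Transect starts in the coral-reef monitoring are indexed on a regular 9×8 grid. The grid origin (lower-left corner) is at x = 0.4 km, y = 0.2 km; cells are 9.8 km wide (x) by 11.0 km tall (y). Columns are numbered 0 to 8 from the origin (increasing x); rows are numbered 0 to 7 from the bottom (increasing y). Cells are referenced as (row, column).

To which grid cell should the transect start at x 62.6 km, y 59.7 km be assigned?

Column index: ⌊(62.6 − 0.4) / 9.8⌋ = ⌊6.347⌋ = 6
Row offset from origin: ⌊(59.7 − 0.2) / 11.0⌋ = ⌊5.409⌋ = 5 → row 5

(5, 6)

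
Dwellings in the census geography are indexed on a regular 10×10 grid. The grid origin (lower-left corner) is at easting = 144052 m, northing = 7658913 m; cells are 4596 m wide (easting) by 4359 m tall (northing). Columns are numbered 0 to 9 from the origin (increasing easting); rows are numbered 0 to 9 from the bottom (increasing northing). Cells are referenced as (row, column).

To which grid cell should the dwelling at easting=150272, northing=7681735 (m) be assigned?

(5, 1)

Column index: ⌊(150272 − 144052) / 4596⌋ = ⌊1.353⌋ = 1
Row offset from origin: ⌊(7681735 − 7658913) / 4359⌋ = ⌊5.236⌋ = 5 → row 5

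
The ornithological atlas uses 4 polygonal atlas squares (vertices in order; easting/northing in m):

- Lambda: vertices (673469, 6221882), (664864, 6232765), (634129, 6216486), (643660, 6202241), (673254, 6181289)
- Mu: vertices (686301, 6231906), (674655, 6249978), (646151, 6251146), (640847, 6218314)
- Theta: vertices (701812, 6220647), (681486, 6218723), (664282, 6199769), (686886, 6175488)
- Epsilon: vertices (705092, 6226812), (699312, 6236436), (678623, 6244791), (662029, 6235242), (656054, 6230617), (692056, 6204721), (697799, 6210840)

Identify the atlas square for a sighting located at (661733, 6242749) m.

Mu

Cast a ray rightward from (661733, 6242749). For each polygon, the edges (by vertex number in listed order) whose endpoints lie on opposite sides of northing = 6242749, where each meets that height, and whether that is right or left of the point:
Lambda: no edge straddles that height → 0 crossings.
Mu: 1–2 at easting≈679313.5 (right), 3–4 at easting≈644794.5 (left) → 1 crossing.
Theta: no edge straddles that height → 0 crossings.
Epsilon: 2–3 at easting≈683679.5 (right), 3–4 at easting≈675074.5 (right) → 2 crossings.
Only Mu has an odd count, so the point is inside Mu.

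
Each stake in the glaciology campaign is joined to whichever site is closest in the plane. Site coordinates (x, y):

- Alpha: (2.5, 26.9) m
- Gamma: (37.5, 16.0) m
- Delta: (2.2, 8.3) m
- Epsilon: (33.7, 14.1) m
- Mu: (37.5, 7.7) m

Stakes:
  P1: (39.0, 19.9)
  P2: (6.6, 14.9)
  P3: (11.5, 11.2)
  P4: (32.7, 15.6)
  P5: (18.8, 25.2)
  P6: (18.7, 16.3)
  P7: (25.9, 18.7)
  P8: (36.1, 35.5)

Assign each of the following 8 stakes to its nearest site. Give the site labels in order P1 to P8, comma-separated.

P1 → Gamma (d²=17.46)
P2 → Delta (d²=62.92)
P3 → Delta (d²=94.90)
P4 → Epsilon (d²=3.25)
P5 → Alpha (d²=268.58)
P6 → Epsilon (d²=229.84)
P7 → Epsilon (d²=82.00)
P8 → Gamma (d²=382.21)

Gamma, Delta, Delta, Epsilon, Alpha, Epsilon, Epsilon, Gamma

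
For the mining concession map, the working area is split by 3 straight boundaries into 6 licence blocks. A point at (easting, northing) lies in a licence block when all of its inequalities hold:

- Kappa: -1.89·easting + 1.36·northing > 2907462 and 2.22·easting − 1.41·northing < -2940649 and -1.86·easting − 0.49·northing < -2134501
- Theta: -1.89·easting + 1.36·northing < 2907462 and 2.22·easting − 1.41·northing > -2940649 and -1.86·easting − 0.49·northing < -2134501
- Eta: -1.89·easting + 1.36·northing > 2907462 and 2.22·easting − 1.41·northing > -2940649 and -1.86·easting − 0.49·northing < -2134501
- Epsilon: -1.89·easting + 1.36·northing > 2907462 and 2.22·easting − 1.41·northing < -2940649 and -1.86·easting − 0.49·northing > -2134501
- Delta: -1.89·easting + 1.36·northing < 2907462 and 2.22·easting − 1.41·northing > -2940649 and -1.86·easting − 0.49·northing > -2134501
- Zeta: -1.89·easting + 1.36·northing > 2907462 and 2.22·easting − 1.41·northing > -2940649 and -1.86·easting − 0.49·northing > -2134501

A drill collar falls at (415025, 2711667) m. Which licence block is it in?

-1.89·415025 + 1.36·2711667 = 2903469.870, which is < 2907462
2.22·415025 − 1.41·2711667 = -2902094.970, which is > -2940649
-1.86·415025 − 0.49·2711667 = -2100663.330, which is > -2134501
This sign pattern matches Delta.

Delta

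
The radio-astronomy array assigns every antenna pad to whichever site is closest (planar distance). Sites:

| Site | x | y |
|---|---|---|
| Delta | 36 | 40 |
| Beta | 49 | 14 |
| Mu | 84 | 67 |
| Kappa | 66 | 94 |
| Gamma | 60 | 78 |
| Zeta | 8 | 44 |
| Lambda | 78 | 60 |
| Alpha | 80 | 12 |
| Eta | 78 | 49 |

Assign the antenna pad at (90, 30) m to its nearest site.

Squared distances to each site:
Delta: 3016.000; Beta: 1937.000; Mu: 1405.000; Kappa: 4672.000; Gamma: 3204.000; Zeta: 6920.000; Lambda: 1044.000; Alpha: 424.000; Eta: 505.000.
Minimum at Alpha.

Alpha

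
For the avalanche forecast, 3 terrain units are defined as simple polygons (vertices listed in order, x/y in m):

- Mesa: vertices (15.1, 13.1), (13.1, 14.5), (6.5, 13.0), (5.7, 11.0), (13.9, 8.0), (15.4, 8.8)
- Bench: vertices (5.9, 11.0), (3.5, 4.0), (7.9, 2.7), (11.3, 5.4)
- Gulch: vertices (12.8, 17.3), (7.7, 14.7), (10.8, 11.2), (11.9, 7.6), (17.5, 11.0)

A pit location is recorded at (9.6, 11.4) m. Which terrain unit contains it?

Mesa

Cast a ray rightward from (9.6, 11.4). For each polygon, the edges (by vertex number in listed order) whose endpoints lie on opposite sides of y = 11.4, where each meets that height, and whether that is right or left of the point:
Mesa: 3–4 at x≈5.86 (left), 6–1 at x≈15.22 (right) → 1 crossing.
Bench: no edge straddles that height → 0 crossings.
Gulch: 2–3 at x≈10.62 (right), 5–1 at x≈17.20 (right) → 2 crossings.
Only Mesa has an odd count, so the point is inside Mesa.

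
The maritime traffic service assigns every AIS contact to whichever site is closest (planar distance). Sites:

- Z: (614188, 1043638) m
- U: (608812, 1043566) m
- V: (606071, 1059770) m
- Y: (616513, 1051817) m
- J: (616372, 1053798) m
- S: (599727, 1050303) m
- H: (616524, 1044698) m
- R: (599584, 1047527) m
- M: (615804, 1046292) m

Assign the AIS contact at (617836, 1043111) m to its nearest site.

Squared distances to each site:
Z: 13585633.000; U: 81639601.000; V: 415937506.000; Y: 77544765.000; J: 116355265.000; S: 379660745.000; H: 4239913.000; R: 352636560.000; M: 14247785.000.
Minimum at H.

H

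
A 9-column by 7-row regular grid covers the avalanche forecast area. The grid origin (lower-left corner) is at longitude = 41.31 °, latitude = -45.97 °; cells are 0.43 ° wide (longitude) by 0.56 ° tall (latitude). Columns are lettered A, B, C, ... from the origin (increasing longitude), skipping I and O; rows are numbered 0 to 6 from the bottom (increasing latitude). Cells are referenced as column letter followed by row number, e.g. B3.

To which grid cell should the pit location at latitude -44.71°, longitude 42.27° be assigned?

Column index: ⌊(42.27 − 41.31) / 0.43⌋ = ⌊2.233⌋ = 2 → column C
Row offset from origin: ⌊(-44.71 − -45.97) / 0.56⌋ = ⌊2.250⌋ = 2 → row 2

C2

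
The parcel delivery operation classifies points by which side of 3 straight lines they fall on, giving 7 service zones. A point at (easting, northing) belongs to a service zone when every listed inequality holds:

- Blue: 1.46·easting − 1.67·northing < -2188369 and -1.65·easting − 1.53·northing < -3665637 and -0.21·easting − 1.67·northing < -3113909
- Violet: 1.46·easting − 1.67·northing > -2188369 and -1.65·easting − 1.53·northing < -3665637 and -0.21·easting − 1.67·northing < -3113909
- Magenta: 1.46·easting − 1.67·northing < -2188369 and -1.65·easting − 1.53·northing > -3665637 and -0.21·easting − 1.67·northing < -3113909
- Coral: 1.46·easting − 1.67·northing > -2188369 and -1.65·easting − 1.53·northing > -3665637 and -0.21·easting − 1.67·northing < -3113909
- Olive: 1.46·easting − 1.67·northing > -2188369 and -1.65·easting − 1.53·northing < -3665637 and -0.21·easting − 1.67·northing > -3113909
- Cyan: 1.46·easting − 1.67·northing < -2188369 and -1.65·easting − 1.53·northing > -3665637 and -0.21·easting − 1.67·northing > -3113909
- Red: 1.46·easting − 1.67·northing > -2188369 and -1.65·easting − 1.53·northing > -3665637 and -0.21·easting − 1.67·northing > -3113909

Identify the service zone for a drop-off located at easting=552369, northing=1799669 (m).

Magenta

1.46·552369 − 1.67·1799669 = -2198988.490, which is < -2188369
-1.65·552369 − 1.53·1799669 = -3664902.420, which is > -3665637
-0.21·552369 − 1.67·1799669 = -3121444.720, which is < -3113909
This sign pattern matches Magenta.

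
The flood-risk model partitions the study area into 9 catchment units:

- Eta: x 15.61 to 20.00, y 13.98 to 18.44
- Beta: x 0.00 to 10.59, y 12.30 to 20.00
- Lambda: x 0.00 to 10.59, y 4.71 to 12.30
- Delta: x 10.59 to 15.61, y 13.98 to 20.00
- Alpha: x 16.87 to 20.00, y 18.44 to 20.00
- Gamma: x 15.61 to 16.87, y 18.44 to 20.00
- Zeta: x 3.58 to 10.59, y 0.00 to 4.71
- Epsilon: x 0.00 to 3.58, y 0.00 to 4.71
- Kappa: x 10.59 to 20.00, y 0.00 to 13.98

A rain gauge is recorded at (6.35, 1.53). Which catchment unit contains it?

The point has x = 6.35 and y = 1.53.
Only Zeta satisfies 3.58 ≤ x ≤ 10.59 and 0.00 ≤ y ≤ 4.71.

Zeta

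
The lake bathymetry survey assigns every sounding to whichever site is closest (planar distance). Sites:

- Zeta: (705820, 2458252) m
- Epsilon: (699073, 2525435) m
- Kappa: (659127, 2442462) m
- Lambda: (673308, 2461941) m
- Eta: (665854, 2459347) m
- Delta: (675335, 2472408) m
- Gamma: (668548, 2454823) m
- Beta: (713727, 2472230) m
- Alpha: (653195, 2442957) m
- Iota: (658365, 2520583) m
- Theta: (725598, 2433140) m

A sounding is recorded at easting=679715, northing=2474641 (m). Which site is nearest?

Squared distances to each site:
Zeta: 950070346.000; Epsilon: 2954762600.000; Kappa: 1459353785.000; Lambda: 202339649.000; Eta: 426033757.000; Delta: 24170689.000; Gamma: 517455013.000; Beta: 1162629065.000; Alpha: 1707186256.000; Iota: 2566489864.000; Theta: 3827582690.000.
Minimum at Delta.

Delta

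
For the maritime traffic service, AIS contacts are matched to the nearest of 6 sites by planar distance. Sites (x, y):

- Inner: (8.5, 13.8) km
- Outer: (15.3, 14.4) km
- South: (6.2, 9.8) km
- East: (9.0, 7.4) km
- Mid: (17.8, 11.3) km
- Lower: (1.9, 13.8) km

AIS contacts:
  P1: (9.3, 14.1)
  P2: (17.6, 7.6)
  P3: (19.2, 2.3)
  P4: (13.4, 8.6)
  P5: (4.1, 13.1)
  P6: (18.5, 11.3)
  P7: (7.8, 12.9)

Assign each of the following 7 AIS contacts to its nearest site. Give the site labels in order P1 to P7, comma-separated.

P1 → Inner (d²=0.73)
P2 → Mid (d²=13.73)
P3 → Mid (d²=82.96)
P4 → East (d²=20.80)
P5 → Lower (d²=5.33)
P6 → Mid (d²=0.49)
P7 → Inner (d²=1.30)

Inner, Mid, Mid, East, Lower, Mid, Inner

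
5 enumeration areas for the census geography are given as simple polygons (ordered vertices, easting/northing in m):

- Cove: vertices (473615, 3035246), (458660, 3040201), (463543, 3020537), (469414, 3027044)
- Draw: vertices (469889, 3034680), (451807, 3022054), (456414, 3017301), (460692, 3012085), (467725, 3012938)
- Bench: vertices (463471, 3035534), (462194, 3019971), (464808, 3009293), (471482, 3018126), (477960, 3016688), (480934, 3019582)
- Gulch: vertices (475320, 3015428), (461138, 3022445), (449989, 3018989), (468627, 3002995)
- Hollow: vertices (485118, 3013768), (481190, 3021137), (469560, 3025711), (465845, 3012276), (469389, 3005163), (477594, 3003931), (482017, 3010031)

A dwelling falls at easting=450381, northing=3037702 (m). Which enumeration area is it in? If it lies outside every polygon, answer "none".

Cast a ray rightward from (450381, 3037702). For each polygon, the edges (by vertex number in listed order) whose endpoints lie on opposite sides of northing = 3037702, where each meets that height, and whether that is right or left of the point:
Cove: 1–2 at easting≈466202.4 (right), 2–3 at easting≈459280.6 (right) → 2 crossings.
Draw: no edge straddles that height → 0 crossings.
Bench: no edge straddles that height → 0 crossings.
Gulch: no edge straddles that height → 0 crossings.
Hollow: no edge straddles that height → 0 crossings.
All counts are even, so the point lies outside every listed polygon.

none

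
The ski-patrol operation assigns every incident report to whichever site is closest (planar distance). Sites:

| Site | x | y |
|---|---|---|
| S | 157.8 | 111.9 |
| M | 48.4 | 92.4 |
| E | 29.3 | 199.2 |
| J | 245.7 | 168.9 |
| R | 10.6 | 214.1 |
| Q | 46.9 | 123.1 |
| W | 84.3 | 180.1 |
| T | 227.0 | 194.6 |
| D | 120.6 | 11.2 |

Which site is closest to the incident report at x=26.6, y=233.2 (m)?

Squared distances to each site:
S: 31927.130; M: 20299.880; E: 1163.290; J: 52139.300; R: 620.810; Q: 12534.100; W: 6148.900; T: 41650.120; D: 58120.000.
Minimum at R.

R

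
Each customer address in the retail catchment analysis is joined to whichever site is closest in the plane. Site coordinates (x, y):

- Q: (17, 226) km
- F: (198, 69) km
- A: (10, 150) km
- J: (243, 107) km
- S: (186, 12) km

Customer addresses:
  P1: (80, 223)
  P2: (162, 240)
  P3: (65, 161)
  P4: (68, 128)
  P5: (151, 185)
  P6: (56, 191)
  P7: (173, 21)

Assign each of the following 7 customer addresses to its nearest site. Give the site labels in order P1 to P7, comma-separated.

P1 → Q (d²=3978.00)
P2 → Q (d²=21221.00)
P3 → A (d²=3146.00)
P4 → A (d²=3848.00)
P5 → J (d²=14548.00)
P6 → Q (d²=2746.00)
P7 → S (d²=250.00)

Q, Q, A, A, J, Q, S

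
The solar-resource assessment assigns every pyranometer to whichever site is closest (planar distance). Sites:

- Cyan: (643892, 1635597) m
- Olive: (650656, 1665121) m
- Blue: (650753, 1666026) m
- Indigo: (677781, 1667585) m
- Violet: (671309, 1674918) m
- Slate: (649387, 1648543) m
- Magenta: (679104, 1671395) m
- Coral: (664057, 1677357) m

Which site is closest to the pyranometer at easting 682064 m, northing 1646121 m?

Indigo

Squared distances to each site:
Cyan: 1567856160.000; Olive: 1347462464.000; Blue: 1376587746.000; Indigo: 479047385.000; Violet: 944937234.000; Slate: 1073652413.000; Magenta: 647536676.000; Coral: 1299939745.000.
Minimum at Indigo.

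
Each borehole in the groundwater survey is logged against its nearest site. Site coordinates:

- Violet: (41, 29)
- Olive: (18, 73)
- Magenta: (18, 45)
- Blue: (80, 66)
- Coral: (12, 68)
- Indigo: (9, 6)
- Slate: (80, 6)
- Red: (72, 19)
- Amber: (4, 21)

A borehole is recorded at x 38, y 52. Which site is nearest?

Squared distances to each site:
Violet: 538.000; Olive: 841.000; Magenta: 449.000; Blue: 1960.000; Coral: 932.000; Indigo: 2957.000; Slate: 3880.000; Red: 2245.000; Amber: 2117.000.
Minimum at Magenta.

Magenta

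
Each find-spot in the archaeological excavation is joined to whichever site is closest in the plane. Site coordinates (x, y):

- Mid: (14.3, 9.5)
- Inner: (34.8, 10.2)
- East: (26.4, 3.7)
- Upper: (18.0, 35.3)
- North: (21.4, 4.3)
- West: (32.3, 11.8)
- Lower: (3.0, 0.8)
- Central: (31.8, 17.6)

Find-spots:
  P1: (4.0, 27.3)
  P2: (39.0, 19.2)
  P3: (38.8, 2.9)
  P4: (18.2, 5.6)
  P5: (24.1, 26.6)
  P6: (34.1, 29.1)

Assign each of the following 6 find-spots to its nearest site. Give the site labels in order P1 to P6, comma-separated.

Upper, Central, Inner, North, Upper, Central

P1 → Upper (d²=260.00)
P2 → Central (d²=54.40)
P3 → Inner (d²=69.29)
P4 → North (d²=11.93)
P5 → Upper (d²=112.90)
P6 → Central (d²=137.54)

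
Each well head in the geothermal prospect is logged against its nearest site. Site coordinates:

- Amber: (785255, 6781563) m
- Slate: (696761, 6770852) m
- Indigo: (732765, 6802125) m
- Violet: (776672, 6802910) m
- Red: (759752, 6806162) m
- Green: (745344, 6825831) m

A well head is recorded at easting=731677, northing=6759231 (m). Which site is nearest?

Slate

Squared distances to each site:
Amber: 3369320308.000; Slate: 1354174697.000; Indigo: 1841078980.000; Violet: 3932405066.000; Red: 2990724386.000; Green: 4622346889.000.
Minimum at Slate.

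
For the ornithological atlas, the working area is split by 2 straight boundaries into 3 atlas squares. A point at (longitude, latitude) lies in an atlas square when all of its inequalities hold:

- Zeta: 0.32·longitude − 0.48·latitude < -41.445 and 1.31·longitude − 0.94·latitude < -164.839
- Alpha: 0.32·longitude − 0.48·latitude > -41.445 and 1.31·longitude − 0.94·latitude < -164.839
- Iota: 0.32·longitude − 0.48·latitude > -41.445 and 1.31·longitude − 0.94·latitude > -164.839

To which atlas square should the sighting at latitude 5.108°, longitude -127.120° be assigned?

0.32·-127.120 − 0.48·5.108 = -43.130, which is < -41.445
1.31·-127.120 − 0.94·5.108 = -171.329, which is < -164.839
This sign pattern matches Zeta.

Zeta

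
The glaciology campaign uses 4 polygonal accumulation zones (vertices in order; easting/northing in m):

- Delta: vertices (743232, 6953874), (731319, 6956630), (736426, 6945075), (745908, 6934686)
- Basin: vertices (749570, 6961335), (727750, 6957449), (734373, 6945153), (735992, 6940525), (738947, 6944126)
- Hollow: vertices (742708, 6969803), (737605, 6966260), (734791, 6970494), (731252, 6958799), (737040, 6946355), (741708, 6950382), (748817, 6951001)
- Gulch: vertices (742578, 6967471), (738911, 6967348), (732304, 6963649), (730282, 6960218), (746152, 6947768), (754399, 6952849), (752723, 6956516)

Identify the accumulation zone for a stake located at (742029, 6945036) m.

Delta

Cast a ray rightward from (742029, 6945036). For each polygon, the edges (by vertex number in listed order) whose endpoints lie on opposite sides of northing = 6945036, where each meets that height, and whether that is right or left of the point:
Delta: 3–4 at easting≈736461.6 (left), 4–1 at easting≈744464.6 (right) → 1 crossing.
Basin: 3–4 at easting≈734413.9 (left), 5–1 at easting≈739508.7 (left) → 0 crossings.
Hollow: no edge straddles that height → 0 crossings.
Gulch: no edge straddles that height → 0 crossings.
Only Delta has an odd count, so the point is inside Delta.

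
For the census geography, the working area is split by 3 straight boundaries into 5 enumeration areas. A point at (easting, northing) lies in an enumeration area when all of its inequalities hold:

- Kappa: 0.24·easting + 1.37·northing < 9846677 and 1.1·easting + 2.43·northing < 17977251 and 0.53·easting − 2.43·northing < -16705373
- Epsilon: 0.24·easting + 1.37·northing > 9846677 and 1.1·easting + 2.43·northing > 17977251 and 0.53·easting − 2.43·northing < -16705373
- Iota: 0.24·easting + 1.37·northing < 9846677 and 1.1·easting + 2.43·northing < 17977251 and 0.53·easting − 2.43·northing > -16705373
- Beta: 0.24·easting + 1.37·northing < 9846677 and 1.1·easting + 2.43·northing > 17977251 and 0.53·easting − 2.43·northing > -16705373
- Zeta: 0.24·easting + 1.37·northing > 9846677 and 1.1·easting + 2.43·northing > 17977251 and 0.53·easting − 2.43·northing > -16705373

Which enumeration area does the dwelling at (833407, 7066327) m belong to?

0.24·833407 + 1.37·7066327 = 9880885.670, which is > 9846677
1.1·833407 + 2.43·7066327 = 18087922.310, which is > 17977251
0.53·833407 − 2.43·7066327 = -16729468.900, which is < -16705373
This sign pattern matches Epsilon.

Epsilon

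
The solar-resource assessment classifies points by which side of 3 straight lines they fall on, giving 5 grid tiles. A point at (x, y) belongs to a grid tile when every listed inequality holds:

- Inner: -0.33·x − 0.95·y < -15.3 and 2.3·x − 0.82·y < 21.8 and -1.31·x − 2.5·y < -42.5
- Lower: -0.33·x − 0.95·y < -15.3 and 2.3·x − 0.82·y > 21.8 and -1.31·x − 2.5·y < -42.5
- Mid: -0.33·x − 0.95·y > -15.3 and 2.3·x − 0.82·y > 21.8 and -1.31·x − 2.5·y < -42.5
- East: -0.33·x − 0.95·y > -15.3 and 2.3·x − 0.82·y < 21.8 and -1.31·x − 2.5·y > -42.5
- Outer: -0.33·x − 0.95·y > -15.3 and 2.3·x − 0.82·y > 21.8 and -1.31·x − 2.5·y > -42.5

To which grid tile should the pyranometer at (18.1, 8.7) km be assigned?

Mid

-0.33·18.1 − 0.95·8.7 = -14.238, which is > -15.3
2.3·18.1 − 0.82·8.7 = 34.496, which is > 21.8
-1.31·18.1 − 2.5·8.7 = -45.461, which is < -42.5
This sign pattern matches Mid.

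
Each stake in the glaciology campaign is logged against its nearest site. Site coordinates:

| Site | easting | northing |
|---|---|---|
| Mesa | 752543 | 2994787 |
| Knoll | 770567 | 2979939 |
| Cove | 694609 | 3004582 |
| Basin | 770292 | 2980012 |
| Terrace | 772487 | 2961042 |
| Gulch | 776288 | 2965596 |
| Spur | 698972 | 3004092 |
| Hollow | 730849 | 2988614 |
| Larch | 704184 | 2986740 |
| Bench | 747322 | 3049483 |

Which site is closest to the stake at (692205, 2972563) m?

Larch

Squared distances to each site:
Mesa: 4134580420.000; Knoll: 6195008420.000; Cove: 1030995577.000; Basin: 6153067170.000; Terrace: 6577932965.000; Gulch: 7118489978.000; Spur: 1039870130.000; Hollow: 1750993337.000; Larch: 344483770.000; Bench: 8954570089.000.
Minimum at Larch.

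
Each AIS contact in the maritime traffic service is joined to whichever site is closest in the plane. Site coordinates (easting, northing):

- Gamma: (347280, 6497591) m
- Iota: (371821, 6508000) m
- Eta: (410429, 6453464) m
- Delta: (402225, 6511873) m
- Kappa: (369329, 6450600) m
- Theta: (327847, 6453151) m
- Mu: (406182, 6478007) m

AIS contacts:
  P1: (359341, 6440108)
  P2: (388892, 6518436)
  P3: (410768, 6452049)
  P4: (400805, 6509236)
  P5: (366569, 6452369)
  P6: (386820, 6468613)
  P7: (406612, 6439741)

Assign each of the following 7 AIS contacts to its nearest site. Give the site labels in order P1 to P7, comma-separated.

P1 → Kappa (d²=209842208.00)
P2 → Delta (d²=220841858.00)
P3 → Eta (d²=2117146.00)
P4 → Delta (d²=8970169.00)
P5 → Kappa (d²=10746961.00)
P6 → Mu (d²=463134280.00)
P7 → Eta (d²=202890218.00)

Kappa, Delta, Eta, Delta, Kappa, Mu, Eta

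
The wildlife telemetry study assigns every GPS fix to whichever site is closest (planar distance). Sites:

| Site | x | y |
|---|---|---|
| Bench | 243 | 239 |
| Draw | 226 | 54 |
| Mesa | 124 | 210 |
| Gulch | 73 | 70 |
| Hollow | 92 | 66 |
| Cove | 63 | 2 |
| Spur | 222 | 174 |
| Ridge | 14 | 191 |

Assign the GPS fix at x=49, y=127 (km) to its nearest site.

Gulch

Squared distances to each site:
Bench: 50180.000; Draw: 36658.000; Mesa: 12514.000; Gulch: 3825.000; Hollow: 5570.000; Cove: 15821.000; Spur: 32138.000; Ridge: 5321.000.
Minimum at Gulch.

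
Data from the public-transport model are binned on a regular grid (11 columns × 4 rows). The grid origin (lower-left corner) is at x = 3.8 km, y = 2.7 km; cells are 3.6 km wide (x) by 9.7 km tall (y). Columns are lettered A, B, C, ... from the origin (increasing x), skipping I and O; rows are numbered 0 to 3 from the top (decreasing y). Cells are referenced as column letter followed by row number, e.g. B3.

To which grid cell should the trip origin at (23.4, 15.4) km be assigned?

Column index: ⌊(23.4 − 3.8) / 3.6⌋ = ⌊5.444⌋ = 5 → column F
Row offset from origin: ⌊(15.4 − 2.7) / 9.7⌋ = ⌊1.309⌋ = 1 → row 2 (counted from top)

F2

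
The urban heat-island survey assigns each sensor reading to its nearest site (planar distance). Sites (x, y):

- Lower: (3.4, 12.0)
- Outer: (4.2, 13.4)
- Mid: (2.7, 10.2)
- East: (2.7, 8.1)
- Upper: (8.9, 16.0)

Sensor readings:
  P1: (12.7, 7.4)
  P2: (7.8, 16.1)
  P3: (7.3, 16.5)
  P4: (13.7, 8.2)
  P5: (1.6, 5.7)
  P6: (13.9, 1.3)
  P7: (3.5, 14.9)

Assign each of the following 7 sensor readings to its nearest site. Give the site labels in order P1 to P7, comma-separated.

P1 → Upper (d²=88.40)
P2 → Upper (d²=1.22)
P3 → Upper (d²=2.81)
P4 → Upper (d²=83.88)
P5 → East (d²=6.97)
P6 → East (d²=171.68)
P7 → Outer (d²=2.74)

Upper, Upper, Upper, Upper, East, East, Outer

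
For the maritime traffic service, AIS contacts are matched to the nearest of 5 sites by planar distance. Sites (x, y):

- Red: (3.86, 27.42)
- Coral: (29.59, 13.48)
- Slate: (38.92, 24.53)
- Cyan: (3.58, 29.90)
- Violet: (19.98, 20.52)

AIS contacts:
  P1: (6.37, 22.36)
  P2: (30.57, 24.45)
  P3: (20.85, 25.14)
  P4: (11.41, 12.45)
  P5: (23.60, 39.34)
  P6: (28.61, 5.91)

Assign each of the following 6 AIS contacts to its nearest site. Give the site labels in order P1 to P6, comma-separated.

Red, Slate, Violet, Violet, Violet, Coral

P1 → Red (d²=31.90)
P2 → Slate (d²=69.73)
P3 → Violet (d²=22.10)
P4 → Violet (d²=138.57)
P5 → Violet (d²=367.30)
P6 → Coral (d²=58.27)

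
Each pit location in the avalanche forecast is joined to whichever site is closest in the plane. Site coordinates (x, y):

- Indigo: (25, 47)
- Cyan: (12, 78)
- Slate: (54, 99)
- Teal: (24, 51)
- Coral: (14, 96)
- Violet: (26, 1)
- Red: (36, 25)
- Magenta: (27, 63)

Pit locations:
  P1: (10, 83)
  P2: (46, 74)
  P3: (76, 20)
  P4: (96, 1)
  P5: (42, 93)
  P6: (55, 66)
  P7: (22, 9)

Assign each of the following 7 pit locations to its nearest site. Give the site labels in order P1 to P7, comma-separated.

Cyan, Magenta, Red, Red, Slate, Magenta, Violet

P1 → Cyan (d²=29.00)
P2 → Magenta (d²=482.00)
P3 → Red (d²=1625.00)
P4 → Red (d²=4176.00)
P5 → Slate (d²=180.00)
P6 → Magenta (d²=793.00)
P7 → Violet (d²=80.00)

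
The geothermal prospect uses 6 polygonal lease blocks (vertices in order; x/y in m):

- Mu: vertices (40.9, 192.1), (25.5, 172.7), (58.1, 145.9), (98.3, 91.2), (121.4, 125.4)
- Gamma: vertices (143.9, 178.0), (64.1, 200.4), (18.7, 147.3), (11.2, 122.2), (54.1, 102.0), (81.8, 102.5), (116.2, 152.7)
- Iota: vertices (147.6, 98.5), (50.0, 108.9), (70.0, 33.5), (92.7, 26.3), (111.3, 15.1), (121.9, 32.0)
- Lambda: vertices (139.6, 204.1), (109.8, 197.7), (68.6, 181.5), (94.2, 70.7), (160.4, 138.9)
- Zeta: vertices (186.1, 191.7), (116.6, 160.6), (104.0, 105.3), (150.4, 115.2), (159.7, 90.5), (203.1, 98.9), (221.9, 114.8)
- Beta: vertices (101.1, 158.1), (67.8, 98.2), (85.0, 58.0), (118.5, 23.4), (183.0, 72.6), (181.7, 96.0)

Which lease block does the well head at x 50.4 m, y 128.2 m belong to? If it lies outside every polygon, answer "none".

Gamma

Cast a ray rightward from (50.4, 128.2). For each polygon, the edges (by vertex number in listed order) whose endpoints lie on opposite sides of y = 128.2, where each meets that height, and whether that is right or left of the point:
Mu: 3–4 at x≈71.11 (right), 5–1 at x≈118.02 (right) → 2 crossings.
Gamma: 3–4 at x≈12.99 (left), 6–7 at x≈99.41 (right) → 1 crossing.
Iota: no edge straddles that height → 0 crossings.
Lambda: 3–4 at x≈80.91 (right), 4–5 at x≈150.01 (right) → 2 crossings.
Zeta: 2–3 at x≈109.22 (right), 7–1 at x≈215.66 (right) → 2 crossings.
Beta: 1–2 at x≈84.48 (right), 6–1 at x≈139.91 (right) → 2 crossings.
Only Gamma has an odd count, so the point is inside Gamma.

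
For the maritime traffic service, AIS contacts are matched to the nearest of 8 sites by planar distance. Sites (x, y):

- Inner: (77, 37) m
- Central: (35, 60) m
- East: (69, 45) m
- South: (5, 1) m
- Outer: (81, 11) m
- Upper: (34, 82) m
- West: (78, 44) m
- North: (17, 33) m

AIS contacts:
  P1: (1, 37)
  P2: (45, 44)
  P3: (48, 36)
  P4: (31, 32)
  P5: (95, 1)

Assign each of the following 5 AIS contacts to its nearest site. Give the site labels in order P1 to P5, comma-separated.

North, Central, East, North, Outer

P1 → North (d²=272.00)
P2 → Central (d²=356.00)
P3 → East (d²=522.00)
P4 → North (d²=197.00)
P5 → Outer (d²=296.00)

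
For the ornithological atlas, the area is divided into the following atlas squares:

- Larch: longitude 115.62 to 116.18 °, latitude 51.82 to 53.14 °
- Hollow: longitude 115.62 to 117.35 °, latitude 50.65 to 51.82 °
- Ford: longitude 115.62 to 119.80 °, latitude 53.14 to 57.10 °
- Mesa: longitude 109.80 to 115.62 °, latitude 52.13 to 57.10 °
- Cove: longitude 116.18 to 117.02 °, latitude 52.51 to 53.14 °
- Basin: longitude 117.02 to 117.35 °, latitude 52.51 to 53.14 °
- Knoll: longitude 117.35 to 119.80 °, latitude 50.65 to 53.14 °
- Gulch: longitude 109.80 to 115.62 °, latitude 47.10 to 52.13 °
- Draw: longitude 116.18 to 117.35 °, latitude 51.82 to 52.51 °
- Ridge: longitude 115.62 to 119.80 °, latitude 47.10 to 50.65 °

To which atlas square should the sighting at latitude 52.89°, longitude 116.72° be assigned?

Cove

The point has longitude = 116.72 and latitude = 52.89.
Only Cove satisfies 116.18 ≤ longitude ≤ 117.02 and 52.51 ≤ latitude ≤ 53.14.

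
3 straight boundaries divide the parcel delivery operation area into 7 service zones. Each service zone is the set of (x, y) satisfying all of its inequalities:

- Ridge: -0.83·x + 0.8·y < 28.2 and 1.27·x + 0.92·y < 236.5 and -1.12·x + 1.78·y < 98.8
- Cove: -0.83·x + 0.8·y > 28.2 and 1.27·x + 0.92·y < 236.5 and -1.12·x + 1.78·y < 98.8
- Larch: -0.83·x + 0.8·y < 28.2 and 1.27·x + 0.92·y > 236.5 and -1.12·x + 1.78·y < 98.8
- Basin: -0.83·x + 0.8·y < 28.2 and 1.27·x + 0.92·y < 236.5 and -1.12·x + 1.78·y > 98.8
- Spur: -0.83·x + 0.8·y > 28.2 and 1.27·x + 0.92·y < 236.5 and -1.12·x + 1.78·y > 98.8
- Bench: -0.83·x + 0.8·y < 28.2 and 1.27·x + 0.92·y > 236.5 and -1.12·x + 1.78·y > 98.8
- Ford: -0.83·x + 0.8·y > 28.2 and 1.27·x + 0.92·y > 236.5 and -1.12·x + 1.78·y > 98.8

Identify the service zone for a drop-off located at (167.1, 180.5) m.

-0.83·167.1 + 0.8·180.5 = 5.707, which is < 28.2
1.27·167.1 + 0.92·180.5 = 378.277, which is > 236.5
-1.12·167.1 + 1.78·180.5 = 134.138, which is > 98.8
This sign pattern matches Bench.

Bench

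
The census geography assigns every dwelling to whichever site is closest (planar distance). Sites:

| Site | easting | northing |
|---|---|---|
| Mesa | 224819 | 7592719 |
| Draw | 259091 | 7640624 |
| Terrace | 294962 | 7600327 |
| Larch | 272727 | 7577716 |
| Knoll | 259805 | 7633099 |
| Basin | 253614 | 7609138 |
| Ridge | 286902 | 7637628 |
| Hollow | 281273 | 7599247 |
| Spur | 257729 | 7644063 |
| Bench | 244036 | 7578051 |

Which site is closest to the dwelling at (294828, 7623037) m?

Squared distances to each site:
Mesa: 5820441205.000; Draw: 1586435738.000; Terrace: 515762056.000; Larch: 2542447242.000; Knoll: 1327854373.000; Basin: 1891775997.000; Ridge: 275718757.000; Hollow: 749702125.000; Spur: 1818428477.000; Bench: 4603567460.000.
Minimum at Ridge.

Ridge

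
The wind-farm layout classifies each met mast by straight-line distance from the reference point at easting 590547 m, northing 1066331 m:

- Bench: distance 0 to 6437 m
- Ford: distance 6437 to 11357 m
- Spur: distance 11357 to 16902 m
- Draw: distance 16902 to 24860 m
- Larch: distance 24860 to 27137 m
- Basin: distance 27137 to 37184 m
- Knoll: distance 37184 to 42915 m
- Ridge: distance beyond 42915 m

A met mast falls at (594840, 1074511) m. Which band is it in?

Distance = √((594840−590547)² + (1074511−1066331)²) = √(18429849.000 + 66912400.000) = 9238.087 m.
6437 ≤ 9238.087 < 11357 → Ford.

Ford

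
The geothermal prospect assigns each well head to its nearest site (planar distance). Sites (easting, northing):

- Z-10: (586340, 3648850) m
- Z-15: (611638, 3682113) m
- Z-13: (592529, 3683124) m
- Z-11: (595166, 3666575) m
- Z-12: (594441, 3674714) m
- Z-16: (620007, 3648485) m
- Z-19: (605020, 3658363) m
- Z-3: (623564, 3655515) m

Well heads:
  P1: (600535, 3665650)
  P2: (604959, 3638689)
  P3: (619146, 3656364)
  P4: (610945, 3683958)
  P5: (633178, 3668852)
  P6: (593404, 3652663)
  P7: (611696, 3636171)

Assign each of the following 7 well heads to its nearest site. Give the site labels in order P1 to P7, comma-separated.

Z-11, Z-16, Z-3, Z-15, Z-3, Z-10, Z-16

P1 → Z-11 (d²=29681786.00)
P2 → Z-16 (d²=322403920.00)
P3 → Z-3 (d²=20239525.00)
P4 → Z-15 (d²=3884274.00)
P5 → Z-3 (d²=270304565.00)
P6 → Z-10 (d²=64439065.00)
P7 → Z-16 (d²=220707317.00)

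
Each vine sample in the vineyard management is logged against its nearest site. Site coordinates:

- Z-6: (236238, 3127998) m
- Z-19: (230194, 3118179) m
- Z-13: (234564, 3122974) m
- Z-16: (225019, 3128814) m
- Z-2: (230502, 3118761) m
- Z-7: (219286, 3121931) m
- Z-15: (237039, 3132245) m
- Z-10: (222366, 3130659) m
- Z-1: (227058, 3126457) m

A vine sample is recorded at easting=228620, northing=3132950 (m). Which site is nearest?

Z-16

Squared distances to each site:
Z-6: 82556228.000; Z-19: 220659917.000; Z-13: 134851712.000; Z-16: 30073697.000; Z-2: 204869645.000; Z-7: 208541917.000; Z-15: 71376586.000; Z-10: 44361197.000; Z-1: 44598893.000.
Minimum at Z-16.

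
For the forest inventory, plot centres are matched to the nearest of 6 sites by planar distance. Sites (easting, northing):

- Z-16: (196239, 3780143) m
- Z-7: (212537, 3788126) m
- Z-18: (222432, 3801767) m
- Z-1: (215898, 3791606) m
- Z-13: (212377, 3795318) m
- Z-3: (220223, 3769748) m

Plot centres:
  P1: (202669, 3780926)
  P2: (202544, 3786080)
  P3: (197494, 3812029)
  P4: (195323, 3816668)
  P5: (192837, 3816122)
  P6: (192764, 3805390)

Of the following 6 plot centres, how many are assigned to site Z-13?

P1 → Z-16
P2 → Z-16
P3 → Z-13
P4 → Z-13
P5 → Z-13
P6 → Z-13
4 of the 6 go to Z-13.

4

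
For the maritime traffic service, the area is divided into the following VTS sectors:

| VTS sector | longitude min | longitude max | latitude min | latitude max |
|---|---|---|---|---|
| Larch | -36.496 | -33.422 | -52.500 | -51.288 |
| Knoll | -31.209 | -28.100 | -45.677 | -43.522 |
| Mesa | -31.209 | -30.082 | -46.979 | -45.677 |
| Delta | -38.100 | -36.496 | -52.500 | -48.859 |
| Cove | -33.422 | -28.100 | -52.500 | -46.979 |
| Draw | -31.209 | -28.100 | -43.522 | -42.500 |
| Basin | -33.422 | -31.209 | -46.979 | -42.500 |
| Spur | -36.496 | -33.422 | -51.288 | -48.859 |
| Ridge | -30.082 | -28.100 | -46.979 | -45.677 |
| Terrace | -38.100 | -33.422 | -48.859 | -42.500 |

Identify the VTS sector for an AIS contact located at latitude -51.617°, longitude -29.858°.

The point has longitude = -29.858 and latitude = -51.617.
Only Cove satisfies -33.422 ≤ longitude ≤ -28.100 and -52.500 ≤ latitude ≤ -46.979.

Cove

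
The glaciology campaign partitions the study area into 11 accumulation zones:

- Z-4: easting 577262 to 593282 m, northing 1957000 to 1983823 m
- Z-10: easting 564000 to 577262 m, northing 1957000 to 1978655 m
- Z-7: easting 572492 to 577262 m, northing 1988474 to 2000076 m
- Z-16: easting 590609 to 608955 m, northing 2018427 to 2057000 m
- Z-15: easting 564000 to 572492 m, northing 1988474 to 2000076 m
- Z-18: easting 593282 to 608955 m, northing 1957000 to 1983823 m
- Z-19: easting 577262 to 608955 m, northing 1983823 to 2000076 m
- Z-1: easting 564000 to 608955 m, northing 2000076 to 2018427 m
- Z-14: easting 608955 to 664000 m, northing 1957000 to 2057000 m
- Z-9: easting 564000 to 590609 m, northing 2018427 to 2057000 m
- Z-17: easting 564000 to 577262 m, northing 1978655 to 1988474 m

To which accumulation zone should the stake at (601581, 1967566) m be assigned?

Z-18

The point has easting = 601581 and northing = 1967566.
Only Z-18 satisfies 593282 ≤ easting ≤ 608955 and 1957000 ≤ northing ≤ 1983823.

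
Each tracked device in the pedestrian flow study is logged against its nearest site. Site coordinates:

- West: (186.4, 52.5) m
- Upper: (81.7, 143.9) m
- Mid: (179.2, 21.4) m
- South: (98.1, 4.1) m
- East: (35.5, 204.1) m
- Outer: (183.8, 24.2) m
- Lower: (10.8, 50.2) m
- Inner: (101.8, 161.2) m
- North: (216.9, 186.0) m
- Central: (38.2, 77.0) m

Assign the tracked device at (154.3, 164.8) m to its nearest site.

Inner

Squared distances to each site:
West: 13641.700; Upper: 5707.570; Mid: 21183.570; South: 28982.930; East: 15657.930; Outer: 20638.610; Lower: 33725.410; Inner: 2769.210; North: 4368.200; Central: 21188.050.
Minimum at Inner.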